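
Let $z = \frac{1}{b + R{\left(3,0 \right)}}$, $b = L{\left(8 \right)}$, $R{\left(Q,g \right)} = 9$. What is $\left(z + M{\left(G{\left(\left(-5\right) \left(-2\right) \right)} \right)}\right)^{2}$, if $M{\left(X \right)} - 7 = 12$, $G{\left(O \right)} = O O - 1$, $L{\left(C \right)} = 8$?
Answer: $\frac{104976}{289} \approx 363.24$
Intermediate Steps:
$G{\left(O \right)} = -1 + O^{2}$ ($G{\left(O \right)} = O^{2} - 1 = -1 + O^{2}$)
$b = 8$
$M{\left(X \right)} = 19$ ($M{\left(X \right)} = 7 + 12 = 19$)
$z = \frac{1}{17}$ ($z = \frac{1}{8 + 9} = \frac{1}{17} \approx 0.058824$)
$\left(z + M{\left(G{\left(\left(-5\right) \left(-2\right) \right)} \right)}\right)^{2} = \left(\frac{1}{17} + 19\right)^{2} = \left(\frac{324}{17}\right)^{2} = \frac{104976}{289}$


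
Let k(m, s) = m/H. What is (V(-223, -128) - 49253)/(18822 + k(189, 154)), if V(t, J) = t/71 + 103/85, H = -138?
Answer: -4557886954/1741598405 ≈ -2.6171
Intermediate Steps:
k(m, s) = -m/138 (k(m, s) = m/(-138) = m*(-1/138) = -m/138)
V(t, J) = 103/85 + t/71 (V(t, J) = t*(1/71) + 103*(1/85) = t/71 + 103/85 = 103/85 + t/71)
(V(-223, -128) - 49253)/(18822 + k(189, 154)) = ((103/85 + (1/71)*(-223)) - 49253)/(18822 - 1/138*189) = ((103/85 - 223/71) - 49253)/(18822 - 63/46) = (-11642/6035 - 49253)/(865749/46) = -297253497/6035*46/865749 = -4557886954/1741598405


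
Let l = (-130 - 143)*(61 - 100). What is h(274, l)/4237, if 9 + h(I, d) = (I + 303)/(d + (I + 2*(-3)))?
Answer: -97658/46246855 ≈ -0.0021117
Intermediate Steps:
l = 10647 (l = -273*(-39) = 10647)
h(I, d) = -9 + (303 + I)/(-6 + I + d) (h(I, d) = -9 + (I + 303)/(d + (I + 2*(-3))) = -9 + (303 + I)/(d + (I - 6)) = -9 + (303 + I)/(d + (-6 + I)) = -9 + (303 + I)/(-6 + I + d))
h(274, l)/4237 = ((357 - 9*10647 - 8*274)/(-6 + 274 + 10647))/4237 = ((357 - 95823 - 2192)/10915)*(1/4237) = ((1/10915)*(-97658))*(1/4237) = -97658/10915*1/4237 = -97658/46246855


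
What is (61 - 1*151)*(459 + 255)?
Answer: -64260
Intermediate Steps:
(61 - 1*151)*(459 + 255) = (61 - 151)*714 = -90*714 = -64260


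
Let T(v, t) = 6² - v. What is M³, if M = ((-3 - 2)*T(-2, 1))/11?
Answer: -6859000/1331 ≈ -5153.3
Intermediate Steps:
T(v, t) = 36 - v
M = -190/11 (M = ((-3 - 2)*(36 - 1*(-2)))/11 = -5*(36 + 2)*(1/11) = -5*38*(1/11) = -190*1/11 = -190/11 ≈ -17.273)
M³ = (-190/11)³ = -6859000/1331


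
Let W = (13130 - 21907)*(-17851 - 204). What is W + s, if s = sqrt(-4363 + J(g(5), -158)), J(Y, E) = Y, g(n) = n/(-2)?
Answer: 158468735 + I*sqrt(17462)/2 ≈ 1.5847e+8 + 66.072*I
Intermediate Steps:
g(n) = -n/2 (g(n) = n*(-1/2) = -n/2)
s = I*sqrt(17462)/2 (s = sqrt(-4363 - 1/2*5) = sqrt(-4363 - 5/2) = sqrt(-8731/2) = I*sqrt(17462)/2 ≈ 66.072*I)
W = 158468735 (W = -8777*(-18055) = 158468735)
W + s = 158468735 + I*sqrt(17462)/2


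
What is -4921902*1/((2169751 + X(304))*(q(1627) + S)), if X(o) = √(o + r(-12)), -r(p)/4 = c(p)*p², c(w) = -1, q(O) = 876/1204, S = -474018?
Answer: 357163315300778/74634211243178220231 - 658441112*√55/74634211243178220231 ≈ 4.7855e-6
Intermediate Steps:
q(O) = 219/301 (q(O) = 876*(1/1204) = 219/301)
r(p) = 4*p² (r(p) = -(-4)*p² = 4*p²)
X(o) = √(576 + o) (X(o) = √(o + 4*(-12)²) = √(o + 4*144) = √(o + 576) = √(576 + o))
-4921902*1/((2169751 + X(304))*(q(1627) + S)) = -4921902*1/((2169751 + √(576 + 304))*(219/301 - 474018)) = -4921902*(-301/(142679199*(2169751 + √880))) = -4921902*(-301/(142679199*(2169751 + 4*√55))) = -4921902/(-309578334709449/301 - 570716796*√55/301)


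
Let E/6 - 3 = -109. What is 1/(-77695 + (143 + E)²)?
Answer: 1/165354 ≈ 6.0476e-6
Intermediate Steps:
E = -636 (E = 18 + 6*(-109) = 18 - 654 = -636)
1/(-77695 + (143 + E)²) = 1/(-77695 + (143 - 636)²) = 1/(-77695 + (-493)²) = 1/(-77695 + 243049) = 1/165354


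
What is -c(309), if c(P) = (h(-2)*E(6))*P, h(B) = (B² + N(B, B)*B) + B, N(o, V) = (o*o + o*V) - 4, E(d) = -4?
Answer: -7416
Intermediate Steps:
N(o, V) = -4 + o² + V*o (N(o, V) = (o² + V*o) - 4 = -4 + o² + V*o)
h(B) = B + B² + B*(-4 + 2*B²) (h(B) = (B² + (-4 + B² + B*B)*B) + B = (B² + (-4 + B² + B²)*B) + B = (B² + (-4 + 2*B²)*B) + B = (B² + B*(-4 + 2*B²)) + B = B + B² + B*(-4 + 2*B²))
c(P) = 24*P (c(P) = (-2*(-3 - 2 + 2*(-2)²)*(-4))*P = (-2*(-3 - 2 + 2*4)*(-4))*P = (-2*(-3 - 2 + 8)*(-4))*P = (-2*3*(-4))*P = (-6*(-4))*P = 24*P)
-c(309) = -24*309 = -1*7416 = -7416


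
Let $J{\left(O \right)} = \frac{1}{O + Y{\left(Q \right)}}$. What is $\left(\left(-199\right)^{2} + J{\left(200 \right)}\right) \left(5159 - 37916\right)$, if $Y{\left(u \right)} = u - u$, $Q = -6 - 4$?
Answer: $- \frac{259442024157}{200} \approx -1.2972 \cdot 10^{9}$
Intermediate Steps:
$Q = -10$
$Y{\left(u \right)} = 0$
$J{\left(O \right)} = \frac{1}{O}$ ($J{\left(O \right)} = \frac{1}{O + 0} = \frac{1}{O}$)
$\left(\left(-199\right)^{2} + J{\left(200 \right)}\right) \left(5159 - 37916\right) = \left(\left(-199\right)^{2} + \frac{1}{200}\right) \left(5159 - 37916\right) = \left(39601 + \frac{1}{200}\right) \left(-32757\right) = \frac{7920201}{200} \left(-32757\right) = - \frac{259442024157}{200}$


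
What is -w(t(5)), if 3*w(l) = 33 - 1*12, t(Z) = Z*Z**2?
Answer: -7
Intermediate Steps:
t(Z) = Z**3
w(l) = 7 (w(l) = (33 - 1*12)/3 = (33 - 12)/3 = (1/3)*21 = 7)
-w(t(5)) = -1*7 = -7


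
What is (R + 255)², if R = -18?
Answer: 56169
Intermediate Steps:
(R + 255)² = (-18 + 255)² = 237² = 56169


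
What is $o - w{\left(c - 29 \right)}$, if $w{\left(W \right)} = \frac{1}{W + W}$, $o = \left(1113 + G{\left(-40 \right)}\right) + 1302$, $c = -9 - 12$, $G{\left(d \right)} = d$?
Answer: $\frac{237501}{100} \approx 2375.0$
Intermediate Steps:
$c = -21$
$o = 2375$ ($o = \left(1113 - 40\right) + 1302 = 1073 + 1302 = 2375$)
$w{\left(W \right)} = \frac{1}{2 W}$
$o - w{\left(c - 29 \right)} = 2375 - \frac{1}{2 \left(-21 - 29\right)} = 2375 - \frac{1}{2 \left(-50\right)} = 2375 - \frac{1}{2} \left(- \frac{1}{50}\right) = 2375 - - \frac{1}{100} = 2375 + \frac{1}{100} = \frac{237501}{100}$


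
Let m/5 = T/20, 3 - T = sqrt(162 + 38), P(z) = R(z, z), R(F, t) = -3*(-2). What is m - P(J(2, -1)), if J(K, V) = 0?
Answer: -21/4 - 5*sqrt(2)/2 ≈ -8.7855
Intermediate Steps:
R(F, t) = 6
P(z) = 6
T = 3 - 10*sqrt(2) (T = 3 - sqrt(162 + 38) = 3 - sqrt(200) = 3 - 10*sqrt(2) ≈ -11.142)
m = 3/4 - 5*sqrt(2)/2 (m = 5*((3 - 10*sqrt(2))/20) = 5*((3 - 10*sqrt(2))*(1/20)) = 5*(3/20 - sqrt(2)/2) = 3/4 - 5*sqrt(2)/2 ≈ -2.7855)
m - P(J(2, -1)) = (3/4 - 5*sqrt(2)/2) - 1*6 = (3/4 - 5*sqrt(2)/2) - 6 = -21/4 - 5*sqrt(2)/2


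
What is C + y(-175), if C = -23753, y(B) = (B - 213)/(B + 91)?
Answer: -498716/21 ≈ -23748.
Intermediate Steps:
y(B) = (-213 + B)/(91 + B)
C + y(-175) = -23753 + (-213 - 175)/(91 - 175) = -23753 - 388/(-84) = -23753 - 1/84*(-388) = -23753 + 97/21 = -498716/21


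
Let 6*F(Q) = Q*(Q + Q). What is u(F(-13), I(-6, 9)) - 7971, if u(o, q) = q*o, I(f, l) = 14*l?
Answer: -873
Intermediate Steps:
F(Q) = Q**2/3 (F(Q) = (Q*(Q + Q))/6 = (Q*(2*Q))/6 = (2*Q**2)/6 = Q**2/3)
u(o, q) = o*q
u(F(-13), I(-6, 9)) - 7971 = ((1/3)*(-13)**2)*(14*9) - 7971 = ((1/3)*169)*126 - 7971 = (169/3)*126 - 7971 = 7098 - 7971 = -873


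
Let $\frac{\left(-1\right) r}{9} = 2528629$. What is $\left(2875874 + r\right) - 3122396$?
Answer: $-23004183$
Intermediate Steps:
$r = -22757661$ ($r = \left(-9\right) 2528629 = -22757661$)
$\left(2875874 + r\right) - 3122396 = \left(2875874 - 22757661\right) - 3122396 = -19881787 - 3122396 = -23004183$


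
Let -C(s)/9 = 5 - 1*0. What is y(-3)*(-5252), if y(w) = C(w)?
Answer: 236340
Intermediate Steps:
C(s) = -45 (C(s) = -9*(5 - 1*0) = -9*(5 + 0) = -9*5 = -45)
y(w) = -45
y(-3)*(-5252) = -45*(-5252) = 236340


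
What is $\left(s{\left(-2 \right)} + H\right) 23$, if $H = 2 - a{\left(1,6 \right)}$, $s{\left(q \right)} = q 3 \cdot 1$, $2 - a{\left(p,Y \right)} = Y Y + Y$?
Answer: $828$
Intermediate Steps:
$a{\left(p,Y \right)} = 2 - Y - Y^{2}$ ($a{\left(p,Y \right)} = 2 - \left(Y Y + Y\right) = 2 - \left(Y^{2} + Y\right) = 2 - \left(Y + Y^{2}\right) = 2 - Y - Y^{2}$)
$s{\left(q \right)} = 3 q$ ($s{\left(q \right)} = 3 q 1 = 3 q$)
$H = 42$ ($H = 2 - \left(2 - 6 - 6^{2}\right) = 2 - \left(2 - 6 - 36\right) = 2 - -40 = 2 + 40 = 42$)
$\left(s{\left(-2 \right)} + H\right) 23 = \left(3 \left(-2\right) + 42\right) 23 = \left(-6 + 42\right) 23 = 36 \cdot 23 = 828$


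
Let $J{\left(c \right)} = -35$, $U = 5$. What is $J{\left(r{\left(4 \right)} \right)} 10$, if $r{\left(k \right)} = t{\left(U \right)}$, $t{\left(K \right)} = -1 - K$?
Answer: $-350$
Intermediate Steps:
$r{\left(k \right)} = -6$ ($r{\left(k \right)} = -1 - 5 = -6$)
$J{\left(r{\left(4 \right)} \right)} 10 = \left(-35\right) 10 = -350$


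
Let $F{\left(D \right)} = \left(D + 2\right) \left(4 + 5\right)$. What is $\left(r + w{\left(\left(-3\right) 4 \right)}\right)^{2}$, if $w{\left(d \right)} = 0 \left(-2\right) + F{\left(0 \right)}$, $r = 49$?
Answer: $4489$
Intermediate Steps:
$F{\left(D \right)} = 18 + 9 D$ ($F{\left(D \right)} = \left(2 + D\right) 9 = 18 + 9 D$)
$w{\left(d \right)} = 18$ ($w{\left(d \right)} = 0 \left(-2\right) + \left(18 + 9 \cdot 0\right) = 0 + \left(18 + 0\right) = 0 + 18 = 18$)
$\left(r + w{\left(\left(-3\right) 4 \right)}\right)^{2} = \left(49 + 18\right)^{2} = 67^{2} = 4489$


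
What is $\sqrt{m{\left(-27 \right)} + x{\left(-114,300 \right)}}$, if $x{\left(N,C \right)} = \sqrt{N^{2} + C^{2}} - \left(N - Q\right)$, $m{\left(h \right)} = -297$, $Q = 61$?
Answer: $\sqrt{-122 + 6 \sqrt{2861}} \approx 14.104$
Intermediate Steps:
$x{\left(N,C \right)} = 61 + \sqrt{C^{2} + N^{2}} - N$ ($x{\left(N,C \right)} = \sqrt{N^{2} + C^{2}} - \left(-61 + N\right) = \sqrt{C^{2} + N^{2}} - \left(-61 + N\right) = 61 + \sqrt{C^{2} + N^{2}} - N$)
$\sqrt{m{\left(-27 \right)} + x{\left(-114,300 \right)}} = \sqrt{-297 + \left(61 + \sqrt{300^{2} + \left(-114\right)^{2}} - -114\right)} = \sqrt{-297 + \left(61 + \sqrt{90000 + 12996} + 114\right)} = \sqrt{-297 + \left(61 + \sqrt{102996} + 114\right)} = \sqrt{-297 + \left(61 + 6 \sqrt{2861} + 114\right)} = \sqrt{-297 + \left(175 + 6 \sqrt{2861}\right)} = \sqrt{-122 + 6 \sqrt{2861}}$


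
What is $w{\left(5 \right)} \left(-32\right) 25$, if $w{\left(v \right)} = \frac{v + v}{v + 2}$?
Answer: $- \frac{8000}{7} \approx -1142.9$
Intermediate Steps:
$w{\left(v \right)} = \frac{2 v}{2 + v}$
$w{\left(5 \right)} \left(-32\right) 25 = 2 \cdot 5 \frac{1}{2 + 5} \left(-32\right) 25 = 2 \cdot 5 \cdot \frac{1}{7} \left(-32\right) 25 = \frac{10}{7} \left(-32\right) 25 = \left(- \frac{320}{7}\right) 25 = - \frac{8000}{7}$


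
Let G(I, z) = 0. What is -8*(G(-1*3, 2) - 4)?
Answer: 32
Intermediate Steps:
-8*(G(-1*3, 2) - 4) = -8*(0 - 4) = -8*(-4) = 32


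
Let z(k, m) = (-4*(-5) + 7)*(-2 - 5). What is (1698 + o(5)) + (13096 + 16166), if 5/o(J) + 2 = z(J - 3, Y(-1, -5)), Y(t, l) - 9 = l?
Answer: 5913355/191 ≈ 30960.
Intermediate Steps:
Y(t, l) = 9 + l
z(k, m) = -189 (z(k, m) = (20 + 7)*(-7) = 27*(-7) = -189)
o(J) = -5/191 (o(J) = 5/(-2 - 189) = 5/(-191) = 5*(-1/191) = -5/191)
(1698 + o(5)) + (13096 + 16166) = (1698 - 5/191) + (13096 + 16166) = 324313/191 + 29262 = 5913355/191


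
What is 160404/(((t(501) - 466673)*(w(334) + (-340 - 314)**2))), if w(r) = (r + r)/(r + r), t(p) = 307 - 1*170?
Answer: -13367/16628781526 ≈ -8.0385e-7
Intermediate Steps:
t(p) = 137 (t(p) = 307 - 170 = 137)
w(r) = 1 (w(r) = (2*r)/((2*r)) = (2*r)*(1/(2*r)) = 1)
160404/(((t(501) - 466673)*(w(334) + (-340 - 314)**2))) = 160404/(((137 - 466673)*(1 + (-340 - 314)**2))) = 160404/((-466536*(1 + (-654)**2))) = 160404/((-466536*(1 + 427716))) = 160404/((-466536*427717)) = 160404/(-199545378312) = 160404*(-1/199545378312) = -13367/16628781526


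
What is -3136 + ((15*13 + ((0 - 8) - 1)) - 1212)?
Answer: -4162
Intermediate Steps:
-3136 + ((15*13 + ((0 - 8) - 1)) - 1212) = -3136 + ((195 + (-8 - 1)) - 1212) = -3136 + ((195 - 9) - 1212) = -3136 + (186 - 1212) = -3136 - 1026 = -4162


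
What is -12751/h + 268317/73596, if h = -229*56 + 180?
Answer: 180459281/38772826 ≈ 4.6543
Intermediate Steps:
h = -12644 (h = -12824 + 180 = -12644)
-12751/h + 268317/73596 = -12751/(-12644) + 268317/73596 = -12751*(-1/12644) + 268317*(1/73596) = 12751/12644 + 89439/24532 = 180459281/38772826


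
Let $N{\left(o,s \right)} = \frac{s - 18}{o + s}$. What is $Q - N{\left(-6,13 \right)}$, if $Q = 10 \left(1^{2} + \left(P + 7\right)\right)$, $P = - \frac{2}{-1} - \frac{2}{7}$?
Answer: $\frac{685}{7} \approx 97.857$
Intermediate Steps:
$P = \frac{12}{7}$ ($P = \left(-2\right) \left(-1\right) - \frac{2}{7} = 2 - \frac{2}{7} = \frac{12}{7} \approx 1.7143$)
$N{\left(o,s \right)} = \frac{-18 + s}{o + s}$
$Q = \frac{680}{7}$ ($Q = 10 \left(1^{2} + \left(\frac{12}{7} + 7\right)\right) = 10 \left(1 + \frac{61}{7}\right) = 10 \cdot \frac{68}{7} = \frac{680}{7} \approx 97.143$)
$Q - N{\left(-6,13 \right)} = \frac{680}{7} - \frac{-18 + 13}{-6 + 13} = \frac{680}{7} - \frac{1}{7} \left(-5\right) = \frac{680}{7} - - \frac{5}{7} = \frac{680}{7} + \frac{5}{7} = \frac{685}{7}$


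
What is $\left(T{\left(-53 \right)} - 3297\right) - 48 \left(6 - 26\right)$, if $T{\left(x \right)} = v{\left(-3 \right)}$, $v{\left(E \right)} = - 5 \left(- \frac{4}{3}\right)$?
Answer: $- \frac{6991}{3} \approx -2330.3$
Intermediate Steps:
$v{\left(E \right)} = \frac{20}{3}$ ($v{\left(E \right)} = - 5 \left(\left(-4\right) \frac{1}{3}\right) = \left(-5\right) \left(- \frac{4}{3}\right) = \frac{20}{3}$)
$T{\left(x \right)} = \frac{20}{3}$
$\left(T{\left(-53 \right)} - 3297\right) - 48 \left(6 - 26\right) = \left(\frac{20}{3} - 3297\right) - 48 \left(6 - 26\right) = - \frac{9871}{3} - -960 = - \frac{9871}{3} + 960 = - \frac{6991}{3}$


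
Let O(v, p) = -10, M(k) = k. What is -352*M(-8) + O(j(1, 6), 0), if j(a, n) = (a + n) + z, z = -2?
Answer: 2806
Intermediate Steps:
j(a, n) = -2 + a + n (j(a, n) = (a + n) - 2 = -2 + a + n)
-352*M(-8) + O(j(1, 6), 0) = -352*(-8) - 10 = 2816 - 10 = 2806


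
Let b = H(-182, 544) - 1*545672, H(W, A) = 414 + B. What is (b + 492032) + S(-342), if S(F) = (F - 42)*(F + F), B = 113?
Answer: 209543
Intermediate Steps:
H(W, A) = 527 (H(W, A) = 414 + 113 = 527)
S(F) = 2*F*(-42 + F) (S(F) = (-42 + F)*(2*F) = 2*F*(-42 + F))
b = -545145 (b = 527 - 1*545672 = 527 - 545672 = -545145)
(b + 492032) + S(-342) = (-545145 + 492032) + 2*(-342)*(-42 - 342) = -53113 + 2*(-342)*(-384) = -53113 + 262656 = 209543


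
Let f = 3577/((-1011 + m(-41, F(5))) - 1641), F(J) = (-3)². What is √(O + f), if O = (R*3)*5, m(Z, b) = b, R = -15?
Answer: 2*I*√395295009/2643 ≈ 15.045*I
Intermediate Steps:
F(J) = 9
f = -3577/2643 (f = 3577/((-1011 + 9) - 1641) = 3577/(-1002 - 1641) = 3577/(-2643) = 3577*(-1/2643) = -3577/2643 ≈ -1.3534)
O = -225 (O = -15*3*5 = -45*5 = -225)
√(O + f) = √(-225 - 3577/2643) = √(-598252/2643) = 2*I*√395295009/2643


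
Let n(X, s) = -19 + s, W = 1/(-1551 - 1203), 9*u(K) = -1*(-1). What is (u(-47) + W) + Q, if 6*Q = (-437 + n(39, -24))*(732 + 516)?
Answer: -274959055/2754 ≈ -99840.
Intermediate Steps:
u(K) = ⅑ (u(K) = (-1*(-1))/9 = (⅑)*1 = ⅑)
W = -1/2754 (W = 1/(-2754) = -1/2754 ≈ -0.00036311)
Q = -99840 (Q = ((-437 + (-19 - 24))*(732 + 516))/6 = ((-437 - 43)*1248)/6 = (-480*1248)/6 = (⅙)*(-599040) = -99840)
(u(-47) + W) + Q = (⅑ - 1/2754) - 99840 = 305/2754 - 99840 = -274959055/2754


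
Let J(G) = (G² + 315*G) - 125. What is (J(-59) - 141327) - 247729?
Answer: -404285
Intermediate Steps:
J(G) = -125 + G² + 315*G
(J(-59) - 141327) - 247729 = ((-125 + (-59)² + 315*(-59)) - 141327) - 247729 = ((-125 + 3481 - 18585) - 141327) - 247729 = (-15229 - 141327) - 247729 = -156556 - 247729 = -404285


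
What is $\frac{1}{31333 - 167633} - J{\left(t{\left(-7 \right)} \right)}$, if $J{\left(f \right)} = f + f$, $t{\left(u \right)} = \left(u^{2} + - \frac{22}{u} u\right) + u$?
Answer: $- \frac{5452001}{136300} \approx -40.0$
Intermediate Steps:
$t{\left(u \right)} = -22 + u + u^{2}$ ($t{\left(u \right)} = \left(u^{2} - 22\right) + u = \left(-22 + u^{2}\right) + u = -22 + u + u^{2}$)
$J{\left(f \right)} = 2 f$
$\frac{1}{31333 - 167633} - J{\left(t{\left(-7 \right)} \right)} = \frac{1}{31333 - 167633} - 2 \left(-22 - 7 + \left(-7\right)^{2}\right) = \frac{1}{-136300} - 2 \left(-22 - 7 + 49\right) = - \frac{1}{136300} - 2 \cdot 20 = - \frac{1}{136300} - 40 = - \frac{5452001}{136300}$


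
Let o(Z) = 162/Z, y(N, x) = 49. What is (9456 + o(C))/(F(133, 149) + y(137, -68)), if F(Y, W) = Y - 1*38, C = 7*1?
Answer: 11059/168 ≈ 65.827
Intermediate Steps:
C = 7
F(Y, W) = -38 + Y (F(Y, W) = Y - 38 = -38 + Y)
(9456 + o(C))/(F(133, 149) + y(137, -68)) = (9456 + 162/7)/((-38 + 133) + 49) = (9456 + 162*(⅐))/(95 + 49) = (9456 + 162/7)/144 = (66354/7)*(1/144) = 11059/168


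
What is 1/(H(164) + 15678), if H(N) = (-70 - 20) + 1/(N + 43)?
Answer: 207/3226717 ≈ 6.4152e-5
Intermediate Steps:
H(N) = -90 + 1/(43 + N)
1/(H(164) + 15678) = 1/((-3869 - 90*164)/(43 + 164) + 15678) = 1/((-3869 - 14760)/207 + 15678) = 1/((1/207)*(-18629) + 15678) = 1/(-18629/207 + 15678) = 1/(3226717/207) = 207/3226717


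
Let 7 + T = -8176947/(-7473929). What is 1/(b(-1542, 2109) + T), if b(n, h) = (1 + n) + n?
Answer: -7473929/23086263663 ≈ -0.00032374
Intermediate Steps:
b(n, h) = 1 + 2*n
T = -44140556/7473929 (T = -7 - 8176947/(-7473929) = -7 - 8176947*(-1/7473929) = -7 + 8176947/7473929 = -44140556/7473929 ≈ -5.9059)
1/(b(-1542, 2109) + T) = 1/((1 + 2*(-1542)) - 44140556/7473929) = 1/((1 - 3084) - 44140556/7473929) = 1/(-3083 - 44140556/7473929) = 1/(-23086263663/7473929) = -7473929/23086263663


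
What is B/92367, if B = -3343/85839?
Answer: -3343/7928690913 ≈ -4.2163e-7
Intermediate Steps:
B = -3343/85839 (B = -3343*1/85839 = -3343/85839 ≈ -0.038945)
B/92367 = -3343/85839/92367 = -3343/85839*1/92367 = -3343/7928690913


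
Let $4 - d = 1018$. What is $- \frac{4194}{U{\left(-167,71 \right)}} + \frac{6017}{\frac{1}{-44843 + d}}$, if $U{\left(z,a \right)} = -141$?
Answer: $- \frac{12968312345}{47} \approx -2.7592 \cdot 10^{8}$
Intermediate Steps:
$d = -1014$ ($d = 4 - 1018 = -1014$)
$- \frac{4194}{U{\left(-167,71 \right)}} + \frac{6017}{\frac{1}{-44843 + d}} = - \frac{4194}{-141} + \frac{6017}{\frac{1}{-44843 - 1014}} = \left(-4194\right) \left(- \frac{1}{141}\right) + \frac{6017}{\frac{1}{-45857}} = \frac{1398}{47} + \frac{6017}{- \frac{1}{45857}} = \frac{1398}{47} + 6017 \left(-45857\right) = \frac{1398}{47} - 275921569 = - \frac{12968312345}{47}$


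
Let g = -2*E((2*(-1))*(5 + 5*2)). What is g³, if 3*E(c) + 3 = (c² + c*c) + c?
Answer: -1634691752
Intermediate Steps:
E(c) = -1 + c/3 + 2*c²/3 (E(c) = -1 + ((c² + c*c) + c)/3 = -1 + ((c² + c²) + c)/3 = -1 + (2*c² + c)/3 = -1 + (c + 2*c²)/3 = -1 + (c/3 + 2*c²/3) = -1 + c/3 + 2*c²/3)
g = -1178 (g = -2*(-1 + ((2*(-1))*(5 + 5*2))/3 + 2*((2*(-1))*(5 + 5*2))²/3) = -2*(-1 + (-2*(5 + 10))/3 + 2*(-2*(5 + 10))²/3) = -2*(-1 + (-2*15)/3 + 2*(-2*15)²/3) = -2*(-1 + (⅓)*(-30) + (⅔)*(-30)²) = -2*(-1 - 10 + (⅔)*900) = -2*(-1 - 10 + 600) = -2*589 = -1178)
g³ = (-1178)³ = -1634691752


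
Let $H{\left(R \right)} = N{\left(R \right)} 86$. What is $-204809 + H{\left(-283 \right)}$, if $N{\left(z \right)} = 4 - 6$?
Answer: $-204981$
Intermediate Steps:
$N{\left(z \right)} = -2$ ($N{\left(z \right)} = 4 - 6 = -2$)
$H{\left(R \right)} = -172$ ($H{\left(R \right)} = \left(-2\right) 86 = -172$)
$-204809 + H{\left(-283 \right)} = -204809 - 172 = -204981$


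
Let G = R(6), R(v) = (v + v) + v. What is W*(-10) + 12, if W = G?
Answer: -168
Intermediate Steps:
R(v) = 3*v (R(v) = 2*v + v = 3*v)
G = 18 (G = 3*6 = 18)
W = 18
W*(-10) + 12 = 18*(-10) + 12 = -180 + 12 = -168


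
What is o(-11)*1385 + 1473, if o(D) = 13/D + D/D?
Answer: 13433/11 ≈ 1221.2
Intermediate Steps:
o(D) = 1 + 13/D (o(D) = 13/D + 1 = 1 + 13/D)
o(-11)*1385 + 1473 = ((13 - 11)/(-11))*1385 + 1473 = -1/11*2*1385 + 1473 = -2/11*1385 + 1473 = -2770/11 + 1473 = 13433/11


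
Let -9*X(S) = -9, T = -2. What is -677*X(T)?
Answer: -677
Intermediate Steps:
X(S) = 1 (X(S) = -⅑*(-9) = 1)
-677*X(T) = -677*1 = -677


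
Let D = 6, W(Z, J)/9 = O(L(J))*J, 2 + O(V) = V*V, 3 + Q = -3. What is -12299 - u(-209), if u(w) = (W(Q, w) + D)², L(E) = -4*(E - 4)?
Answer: -1864376298673794635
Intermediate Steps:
L(E) = 16 - 4*E (L(E) = -4*(-4 + E) = 16 - 4*E)
Q = -6 (Q = -3 - 3 = -6)
O(V) = -2 + V² (O(V) = -2 + V*V = -2 + V²)
W(Z, J) = 9*J*(-2 + (16 - 4*J)²) (W(Z, J) = 9*((-2 + (16 - 4*J)²)*J) = 9*(J*(-2 + (16 - 4*J)²)) = 9*J*(-2 + (16 - 4*J)²))
u(w) = (6 + 18*w*(-1 + 8*(-4 + w)²))² (u(w) = (18*w*(-1 + 8*(-4 + w)²) + 6)² = (6 + 18*w*(-1 + 8*(-4 + w)²))²)
-12299 - u(-209) = -12299 - 36*(1 + 3*(-209)*(-1 + 8*(-4 - 209)²))² = -12299 - 36*(1 + 3*(-209)*(-1 + 8*(-213)²))² = -12299 - 36*(1 + 3*(-209)*(-1 + 8*45369))² = -12299 - 36*(1 + 3*(-209)*(-1 + 362952))² = -12299 - 36*(1 + 3*(-209)*362951)² = -12299 - 36*(1 - 227570277)² = -12299 - 36*(-227570276)² = -12299 - 36*51788230518716176 = -12299 - 1*1864376298673782336 = -12299 - 1864376298673782336 = -1864376298673794635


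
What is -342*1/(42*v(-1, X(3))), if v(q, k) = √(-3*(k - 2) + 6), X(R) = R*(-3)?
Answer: -19*√39/91 ≈ -1.3039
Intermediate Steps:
X(R) = -3*R
v(q, k) = √(12 - 3*k) (v(q, k) = √(-3*(-2 + k) + 6) = √((6 - 3*k) + 6) = √(12 - 3*k))
-342*1/(42*v(-1, X(3))) = -342*1/(42*√(12 - (-9)*3)) = -342*1/(42*√(12 - 3*(-9))) = -342*1/(42*√(12 + 27)) = -342*√39/1638 = -19*√39/91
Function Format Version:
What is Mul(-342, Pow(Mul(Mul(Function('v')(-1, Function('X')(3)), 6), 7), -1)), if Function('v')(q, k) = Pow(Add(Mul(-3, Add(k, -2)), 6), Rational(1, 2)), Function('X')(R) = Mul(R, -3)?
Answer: Mul(Rational(-19, 91), Pow(39, Rational(1, 2))) ≈ -1.3039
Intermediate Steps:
Function('X')(R) = Mul(-3, R)
Function('v')(q, k) = Pow(Add(12, Mul(-3, k)), Rational(1, 2)) (Function('v')(q, k) = Pow(Add(Mul(-3, Add(-2, k)), 6), Rational(1, 2)) = Pow(Add(Add(6, Mul(-3, k)), 6), Rational(1, 2)) = Pow(Add(12, Mul(-3, k)), Rational(1, 2)))
Mul(-342, Pow(Mul(Mul(Function('v')(-1, Function('X')(3)), 6), 7), -1)) = Mul(-342, Pow(Mul(Mul(Pow(Add(12, Mul(-3, Mul(-3, 3))), Rational(1, 2)), 6), 7), -1)) = Mul(-342, Pow(Mul(Mul(Pow(Add(12, Mul(-3, -9)), Rational(1, 2)), 6), 7), -1)) = Mul(-342, Pow(Mul(Mul(Pow(Add(12, 27), Rational(1, 2)), 6), 7), -1)) = Mul(-342, Pow(Mul(Mul(Pow(39, Rational(1, 2)), 6), 7), -1)) = Mul(-342, Pow(Mul(Mul(6, Pow(39, Rational(1, 2))), 7), -1)) = Mul(-342, Pow(Mul(42, Pow(39, Rational(1, 2))), -1)) = Mul(-342, Mul(Rational(1, 1638), Pow(39, Rational(1, 2)))) = Mul(Rational(-19, 91), Pow(39, Rational(1, 2)))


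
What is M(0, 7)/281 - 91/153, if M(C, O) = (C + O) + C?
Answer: -24500/42993 ≈ -0.56986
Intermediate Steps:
M(C, O) = O + 2*C
M(0, 7)/281 - 91/153 = (7 + 2*0)/281 - 91/153 = (7 + 0)*(1/281) - 91*1/153 = 7*(1/281) - 91/153 = 7/281 - 91/153 = -24500/42993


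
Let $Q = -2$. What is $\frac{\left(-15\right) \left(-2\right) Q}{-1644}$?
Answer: $\frac{5}{137} \approx 0.036496$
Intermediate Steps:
$\frac{\left(-15\right) \left(-2\right) Q}{-1644} = \frac{\left(-15\right) \left(-2\right) \left(-2\right)}{-1644} = 30 \left(-2\right) \left(- \frac{1}{1644}\right) = \left(-60\right) \left(- \frac{1}{1644}\right) = \frac{5}{137}$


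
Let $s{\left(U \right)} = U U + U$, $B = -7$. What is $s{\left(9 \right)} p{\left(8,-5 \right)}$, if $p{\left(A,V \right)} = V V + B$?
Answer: $1620$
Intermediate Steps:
$s{\left(U \right)} = U + U^{2}$ ($s{\left(U \right)} = U^{2} + U = U + U^{2}$)
$p{\left(A,V \right)} = -7 + V^{2}$ ($p{\left(A,V \right)} = V V - 7 = V^{2} - 7 = -7 + V^{2}$)
$s{\left(9 \right)} p{\left(8,-5 \right)} = 9 \left(1 + 9\right) \left(-7 + \left(-5\right)^{2}\right) = 9 \cdot 10 \left(-7 + 25\right) = 90 \cdot 18 = 1620$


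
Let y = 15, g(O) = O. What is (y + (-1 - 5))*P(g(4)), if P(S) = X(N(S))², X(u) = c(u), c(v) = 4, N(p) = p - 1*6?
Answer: 144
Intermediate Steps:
N(p) = -6 + p (N(p) = p - 6 = -6 + p)
X(u) = 4
P(S) = 16 (P(S) = 4² = 16)
(y + (-1 - 5))*P(g(4)) = (15 + (-1 - 5))*16 = (15 - 6)*16 = 9*16 = 144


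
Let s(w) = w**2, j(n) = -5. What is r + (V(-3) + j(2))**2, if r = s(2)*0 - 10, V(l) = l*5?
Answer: 390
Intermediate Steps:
V(l) = 5*l
r = -10 (r = 2**2*0 - 10 = 4*0 - 10 = 0 - 10 = -10)
r + (V(-3) + j(2))**2 = -10 + (5*(-3) - 5)**2 = -10 + (-15 - 5)**2 = -10 + (-20)**2 = -10 + 400 = 390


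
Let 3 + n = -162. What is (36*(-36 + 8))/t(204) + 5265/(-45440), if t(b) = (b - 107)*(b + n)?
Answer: -4381401/11459968 ≈ -0.38232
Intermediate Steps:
n = -165 (n = -3 - 162 = -165)
t(b) = (-165 + b)*(-107 + b) (t(b) = (b - 107)*(b - 165) = (-107 + b)*(-165 + b) = (-165 + b)*(-107 + b))
(36*(-36 + 8))/t(204) + 5265/(-45440) = (36*(-36 + 8))/(17655 + 204² - 272*204) + 5265/(-45440) = (36*(-28))/(17655 + 41616 - 55488) + 5265*(-1/45440) = -1008/3783 - 1053/9088 = -1008*1/3783 - 1053/9088 = -336/1261 - 1053/9088 = -4381401/11459968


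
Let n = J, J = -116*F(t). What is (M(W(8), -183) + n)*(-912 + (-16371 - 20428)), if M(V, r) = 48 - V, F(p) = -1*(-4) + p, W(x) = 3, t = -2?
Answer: 7051957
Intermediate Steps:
F(p) = 4 + p
J = -232 (J = -116*(4 - 2) = -116*2 = -232)
n = -232
(M(W(8), -183) + n)*(-912 + (-16371 - 20428)) = ((48 - 1*3) - 232)*(-912 + (-16371 - 20428)) = ((48 - 3) - 232)*(-912 - 36799) = (45 - 232)*(-37711) = -187*(-37711) = 7051957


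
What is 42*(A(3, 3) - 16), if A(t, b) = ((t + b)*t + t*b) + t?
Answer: 588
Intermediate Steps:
A(t, b) = t + b*t + t*(b + t) (A(t, b) = ((b + t)*t + b*t) + t = (t*(b + t) + b*t) + t = (b*t + t*(b + t)) + t = t + b*t + t*(b + t))
42*(A(3, 3) - 16) = 42*(3*(1 + 3 + 2*3) - 16) = 42*(3*(1 + 3 + 6) - 16) = 42*(3*10 - 16) = 42*(30 - 16) = 42*14 = 588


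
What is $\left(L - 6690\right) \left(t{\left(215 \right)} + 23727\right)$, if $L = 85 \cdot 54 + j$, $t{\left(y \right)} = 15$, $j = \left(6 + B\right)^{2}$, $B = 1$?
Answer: $-48694842$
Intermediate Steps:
$j = 49$ ($j = \left(6 + 1\right)^{2} = 7^{2} = 49$)
$L = 4639$ ($L = 85 \cdot 54 + 49 = 4590 + 49 = 4639$)
$\left(L - 6690\right) \left(t{\left(215 \right)} + 23727\right) = \left(4639 - 6690\right) \left(15 + 23727\right) = \left(-2051\right) 23742 = -48694842$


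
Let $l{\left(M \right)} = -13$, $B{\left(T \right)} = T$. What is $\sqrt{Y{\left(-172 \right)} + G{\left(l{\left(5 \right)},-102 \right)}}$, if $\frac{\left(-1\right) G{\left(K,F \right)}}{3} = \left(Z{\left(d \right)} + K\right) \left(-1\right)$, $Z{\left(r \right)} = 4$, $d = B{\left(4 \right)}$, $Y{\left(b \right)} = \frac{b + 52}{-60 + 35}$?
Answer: $\frac{i \sqrt{555}}{5} \approx 4.7117 i$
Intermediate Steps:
$Y{\left(b \right)} = - \frac{52}{25} - \frac{b}{25}$ ($Y{\left(b \right)} = \frac{52 + b}{-25} = \left(52 + b\right) \left(- \frac{1}{25}\right) = - \frac{52}{25} - \frac{b}{25}$)
$d = 4$
$G{\left(K,F \right)} = 12 + 3 K$ ($G{\left(K,F \right)} = - 3 \left(4 + K\right) \left(-1\right) = - 3 \left(-4 - K\right) = 12 + 3 K$)
$\sqrt{Y{\left(-172 \right)} + G{\left(l{\left(5 \right)},-102 \right)}} = \sqrt{\left(- \frac{52}{25} - - \frac{172}{25}\right) + \left(12 + 3 \left(-13\right)\right)} = \sqrt{\left(- \frac{52}{25} + \frac{172}{25}\right) + \left(12 - 39\right)} = \sqrt{\frac{24}{5} - 27} = \sqrt{- \frac{111}{5}} = \frac{i \sqrt{555}}{5}$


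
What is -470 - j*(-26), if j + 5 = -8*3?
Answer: -1224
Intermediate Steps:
j = -29 (j = -5 - 8*3 = -5 - 24 = -29)
-470 - j*(-26) = -470 - (-29)*(-26) = -470 - 1*754 = -470 - 754 = -1224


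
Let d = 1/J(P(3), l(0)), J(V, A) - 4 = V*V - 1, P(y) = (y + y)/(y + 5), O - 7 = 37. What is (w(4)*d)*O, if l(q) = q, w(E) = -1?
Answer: -704/57 ≈ -12.351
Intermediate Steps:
O = 44 (O = 7 + 37 = 44)
P(y) = 2*y/(5 + y) (P(y) = (2*y)/(5 + y) = 2*y/(5 + y))
J(V, A) = 3 + V² (J(V, A) = 4 + (V*V - 1) = 4 + (V² - 1) = 4 + (-1 + V²) = 3 + V²)
d = 16/57 (d = 1/(3 + (2*3/(5 + 3))²) = 1/(3 + (2*3/8)²) = 1/(3 + (2*3*(⅛))²) = 1/(3 + (¾)²) = 1/(3 + 9/16) = 1/(57/16) = 16/57 ≈ 0.28070)
(w(4)*d)*O = -1*16/57*44 = -16/57*44 = -704/57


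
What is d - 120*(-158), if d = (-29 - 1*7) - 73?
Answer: 18851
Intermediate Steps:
d = -109 (d = (-29 - 7) - 73 = -36 - 73 = -109)
d - 120*(-158) = -109 - 120*(-158) = -109 + 18960 = 18851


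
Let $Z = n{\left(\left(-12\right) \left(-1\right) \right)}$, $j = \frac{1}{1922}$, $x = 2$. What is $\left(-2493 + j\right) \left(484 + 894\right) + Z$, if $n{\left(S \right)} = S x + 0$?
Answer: $- \frac{3301351441}{961} \approx -3.4353 \cdot 10^{6}$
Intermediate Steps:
$j = \frac{1}{1922} \approx 0.00052029$
$n{\left(S \right)} = 2 S$ ($n{\left(S \right)} = S 2 + 0 = 2 S + 0 = 2 S$)
$Z = 24$ ($Z = 2 \left(\left(-12\right) \left(-1\right)\right) = 2 \cdot 12 = 24$)
$\left(-2493 + j\right) \left(484 + 894\right) + Z = \left(-2493 + \frac{1}{1922}\right) \left(484 + 894\right) + 24 = \left(- \frac{4791545}{1922}\right) 1378 + 24 = - \frac{3301374505}{961} + 24 = - \frac{3301351441}{961}$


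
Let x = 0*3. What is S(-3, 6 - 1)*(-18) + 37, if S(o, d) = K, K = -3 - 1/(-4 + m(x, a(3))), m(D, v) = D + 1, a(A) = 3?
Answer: 85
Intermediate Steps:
x = 0
m(D, v) = 1 + D
K = -8/3 (K = -3 - 1/(-4 + (1 + 0)) = -3 - 1/(-4 + 1) = -3 - 1/(-3) = -3 - 1*(-⅓) = -3 + ⅓ = -8/3 ≈ -2.6667)
S(o, d) = -8/3
S(-3, 6 - 1)*(-18) + 37 = -8/3*(-18) + 37 = 48 + 37 = 85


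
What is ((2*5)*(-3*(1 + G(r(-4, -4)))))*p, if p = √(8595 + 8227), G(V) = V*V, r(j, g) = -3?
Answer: -300*√16822 ≈ -38910.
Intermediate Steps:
G(V) = V²
p = √16822 ≈ 129.70
((2*5)*(-3*(1 + G(r(-4, -4)))))*p = ((2*5)*(-3*(1 + (-3)²)))*√16822 = (10*(-3*(1 + 9)))*√16822 = (10*(-3*10))*√16822 = (10*(-30))*√16822 = -300*√16822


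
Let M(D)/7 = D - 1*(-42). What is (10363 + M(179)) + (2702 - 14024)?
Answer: 588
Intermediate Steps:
M(D) = 294 + 7*D (M(D) = 7*(D - 1*(-42)) = 7*(D + 42) = 7*(42 + D) = 294 + 7*D)
(10363 + M(179)) + (2702 - 14024) = (10363 + (294 + 7*179)) + (2702 - 14024) = (10363 + (294 + 1253)) - 11322 = (10363 + 1547) - 11322 = 11910 - 11322 = 588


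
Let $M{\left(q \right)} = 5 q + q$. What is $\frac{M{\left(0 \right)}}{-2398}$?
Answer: $0$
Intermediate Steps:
$M{\left(q \right)} = 6 q$
$\frac{M{\left(0 \right)}}{-2398} = \frac{6 \cdot 0}{-2398} = 0 \left(- \frac{1}{2398}\right) = 0$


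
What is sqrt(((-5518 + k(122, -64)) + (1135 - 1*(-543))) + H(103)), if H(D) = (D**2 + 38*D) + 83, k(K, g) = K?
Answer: 2*sqrt(2722) ≈ 104.35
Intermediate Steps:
H(D) = 83 + D**2 + 38*D
sqrt(((-5518 + k(122, -64)) + (1135 - 1*(-543))) + H(103)) = sqrt(((-5518 + 122) + (1135 - 1*(-543))) + (83 + 103**2 + 38*103)) = sqrt((-5396 + (1135 + 543)) + (83 + 10609 + 3914)) = sqrt((-5396 + 1678) + 14606) = sqrt(-3718 + 14606) = sqrt(10888) = 2*sqrt(2722)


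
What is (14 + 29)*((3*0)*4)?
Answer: 0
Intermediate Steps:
(14 + 29)*((3*0)*4) = 43*(0*4) = 43*0 = 0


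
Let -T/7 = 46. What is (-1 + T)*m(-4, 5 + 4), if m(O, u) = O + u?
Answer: -1615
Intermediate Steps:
T = -322 (T = -7*46 = -322)
(-1 + T)*m(-4, 5 + 4) = (-1 - 322)*(-4 + (5 + 4)) = -323*(-4 + 9) = -323*5 = -1615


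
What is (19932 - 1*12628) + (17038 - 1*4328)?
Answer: 20014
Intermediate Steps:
(19932 - 1*12628) + (17038 - 1*4328) = (19932 - 12628) + (17038 - 4328) = 7304 + 12710 = 20014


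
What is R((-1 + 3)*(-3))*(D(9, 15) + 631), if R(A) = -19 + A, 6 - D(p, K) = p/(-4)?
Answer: -63925/4 ≈ -15981.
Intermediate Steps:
D(p, K) = 6 + p/4 (D(p, K) = 6 - p/(-4) = 6 - p*(-1)/4 = 6 - (-1)*p/4 = 6 + p/4)
R((-1 + 3)*(-3))*(D(9, 15) + 631) = (-19 + (-1 + 3)*(-3))*((6 + (¼)*9) + 631) = (-19 + 2*(-3))*((6 + 9/4) + 631) = (-19 - 6)*(33/4 + 631) = -25*2557/4 = -63925/4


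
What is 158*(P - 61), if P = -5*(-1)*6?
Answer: -4898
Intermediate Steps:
P = 30 (P = 5*6 = 30)
158*(P - 61) = 158*(30 - 61) = 158*(-31) = -4898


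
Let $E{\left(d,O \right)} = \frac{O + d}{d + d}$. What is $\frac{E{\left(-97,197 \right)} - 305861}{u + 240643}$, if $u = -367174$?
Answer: $\frac{29668567}{12273507} \approx 2.4173$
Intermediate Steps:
$E{\left(d,O \right)} = \frac{O + d}{2 d}$
$\frac{E{\left(-97,197 \right)} - 305861}{u + 240643} = \frac{\frac{197 - 97}{2 \left(-97\right)} - 305861}{-367174 + 240643} = \frac{\frac{1}{2} \left(- \frac{1}{97}\right) 100 - 305861}{-126531} = \left(- \frac{50}{97} - 305861\right) \left(- \frac{1}{126531}\right) = \left(- \frac{29668567}{97}\right) \left(- \frac{1}{126531}\right) = \frac{29668567}{12273507}$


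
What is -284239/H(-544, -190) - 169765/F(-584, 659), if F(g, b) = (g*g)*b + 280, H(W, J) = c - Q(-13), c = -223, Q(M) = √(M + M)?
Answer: 51061752791287/40081519480 - 9169*I*√26/1605 ≈ 1273.9 - 29.13*I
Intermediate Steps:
Q(M) = √2*√M (Q(M) = √(2*M) = √2*√M)
H(W, J) = -223 - I*√26 (H(W, J) = -223 - √2*√(-13) = -223 - √2*I*√13 = -223 - I*√26)
F(g, b) = 280 + b*g² (F(g, b) = g²*b + 280 = b*g² + 280 = 280 + b*g²)
-284239/H(-544, -190) - 169765/F(-584, 659) = -284239/(-223 - I*√26) - 169765/(280 + 659*(-584)²) = -284239/(-223 - I*√26) - 169765/(280 + 659*341056) = -284239/(-223 - I*√26) - 169765/(280 + 224755904) = -284239/(-223 - I*√26) - 169765/224756184 = -169765/224756184 - 284239/(-223 - I*√26)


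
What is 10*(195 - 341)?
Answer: -1460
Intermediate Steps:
10*(195 - 341) = 10*(-146) = -1460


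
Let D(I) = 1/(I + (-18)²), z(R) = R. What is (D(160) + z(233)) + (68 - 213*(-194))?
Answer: 20145533/484 ≈ 41623.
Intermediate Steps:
D(I) = 1/(324 + I) (D(I) = 1/(I + 324) = 1/(324 + I))
(D(160) + z(233)) + (68 - 213*(-194)) = (1/(324 + 160) + 233) + (68 - 213*(-194)) = (1/484 + 233) + (68 + 41322) = (1/484 + 233) + 41390 = 112773/484 + 41390 = 20145533/484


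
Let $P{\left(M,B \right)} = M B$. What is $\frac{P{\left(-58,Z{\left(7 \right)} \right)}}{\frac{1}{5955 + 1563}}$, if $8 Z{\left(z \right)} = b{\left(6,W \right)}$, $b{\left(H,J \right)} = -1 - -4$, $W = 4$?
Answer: $- \frac{327033}{2} \approx -1.6352 \cdot 10^{5}$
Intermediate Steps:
$b{\left(H,J \right)} = 3$ ($b{\left(H,J \right)} = -1 + 4 = 3$)
$Z{\left(z \right)} = \frac{3}{8}$ ($Z{\left(z \right)} = \frac{1}{8} \cdot 3 = \frac{3}{8}$)
$P{\left(M,B \right)} = B M$
$\frac{P{\left(-58,Z{\left(7 \right)} \right)}}{\frac{1}{5955 + 1563}} = \frac{\frac{3}{8} \left(-58\right)}{\frac{1}{5955 + 1563}} = - \frac{87}{4 \cdot \frac{1}{7518}} = - \frac{87 \frac{1}{\frac{1}{7518}}}{4} = \left(- \frac{87}{4}\right) 7518 = - \frac{327033}{2}$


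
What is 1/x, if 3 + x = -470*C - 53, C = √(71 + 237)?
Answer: 1/1214894 - 235*√77/17008516 ≈ -0.00012042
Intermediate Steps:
C = 2*√77 (C = √308 = 2*√77 ≈ 17.550)
x = -56 - 940*√77 (x = -3 + (-940*√77 - 53) = -3 + (-53 - 940*√77) = -56 - 940*√77 ≈ -8304.5)
1/x = 1/(-56 - 940*√77)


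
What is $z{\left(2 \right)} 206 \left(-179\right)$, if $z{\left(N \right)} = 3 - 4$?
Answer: $36874$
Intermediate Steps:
$z{\left(N \right)} = -1$ ($z{\left(N \right)} = 3 - 4 = -1$)
$z{\left(2 \right)} 206 \left(-179\right) = \left(-1\right) 206 \left(-179\right) = \left(-206\right) \left(-179\right) = 36874$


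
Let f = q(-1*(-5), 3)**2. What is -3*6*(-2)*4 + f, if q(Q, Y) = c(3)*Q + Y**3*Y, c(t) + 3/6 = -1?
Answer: 22185/4 ≈ 5546.3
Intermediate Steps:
c(t) = -3/2 (c(t) = -1/2 - 1 = -3/2)
q(Q, Y) = Y**4 - 3*Q/2 (q(Q, Y) = -3*Q/2 + Y**3*Y = -3*Q/2 + Y**4 = Y**4 - 3*Q/2)
f = 21609/4 (f = (3**4 - (-3)*(-5)/2)**2 = (81 - 3/2*5)**2 = (81 - 15/2)**2 = (147/2)**2 = 21609/4 ≈ 5402.3)
-3*6*(-2)*4 + f = -3*6*(-2)*4 + 21609/4 = -(-36)*4 + 21609/4 = -3*(-48) + 21609/4 = 144 + 21609/4 = 22185/4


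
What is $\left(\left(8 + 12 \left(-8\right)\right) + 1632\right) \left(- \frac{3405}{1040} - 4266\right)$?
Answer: $- \frac{171385737}{26} \approx -6.5918 \cdot 10^{6}$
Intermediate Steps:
$\left(\left(8 + 12 \left(-8\right)\right) + 1632\right) \left(- \frac{3405}{1040} - 4266\right) = \left(\left(8 - 96\right) + 1632\right) \left(\left(-3405\right) \frac{1}{1040} - 4266\right) = \left(-88 + 1632\right) \left(- \frac{681}{208} - 4266\right) = 1544 \left(- \frac{888009}{208}\right) = - \frac{171385737}{26}$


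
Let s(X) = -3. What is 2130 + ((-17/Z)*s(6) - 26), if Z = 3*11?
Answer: 23161/11 ≈ 2105.5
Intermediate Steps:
Z = 33
2130 + ((-17/Z)*s(6) - 26) = 2130 + (-17/33*(-3) - 26) = 2130 + (17/11 - 26) = 2130 - 269/11 = 23161/11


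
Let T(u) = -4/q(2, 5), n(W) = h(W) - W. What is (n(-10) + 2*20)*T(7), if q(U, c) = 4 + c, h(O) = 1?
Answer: -68/3 ≈ -22.667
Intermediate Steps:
n(W) = 1 - W
T(u) = -4/9 (T(u) = -4/(4 + 5) = -4/9)
(n(-10) + 2*20)*T(7) = ((1 - 1*(-10)) + 2*20)*(-4/9) = ((1 + 10) + 40)*(-4/9) = (11 + 40)*(-4/9) = 51*(-4/9) = -68/3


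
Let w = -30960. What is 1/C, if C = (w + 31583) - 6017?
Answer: -1/5394 ≈ -0.00018539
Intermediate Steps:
C = -5394 (C = (-30960 + 31583) - 6017 = 623 - 6017 = -5394)
1/C = 1/(-5394) = -1/5394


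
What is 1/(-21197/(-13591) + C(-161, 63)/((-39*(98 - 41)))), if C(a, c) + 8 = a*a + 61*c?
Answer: -30212793/357292865 ≈ -0.084560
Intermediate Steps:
C(a, c) = -8 + a² + 61*c (C(a, c) = -8 + (a*a + 61*c) = -8 + (a² + 61*c) = -8 + a² + 61*c)
1/(-21197/(-13591) + C(-161, 63)/((-39*(98 - 41)))) = 1/(-21197/(-13591) + (-8 + (-161)² + 61*63)/((-39*(98 - 41)))) = 1/(-21197*(-1/13591) + (-8 + 25921 + 3843)/((-39*57))) = 1/(21197/13591 + 29756/(-2223)) = 1/(21197/13591 + 29756*(-1/2223)) = 1/(21197/13591 - 29756/2223) = 1/(-357292865/30212793) = -30212793/357292865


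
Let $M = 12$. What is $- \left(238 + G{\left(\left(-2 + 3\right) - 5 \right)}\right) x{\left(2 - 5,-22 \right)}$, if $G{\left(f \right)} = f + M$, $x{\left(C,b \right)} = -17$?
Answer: $4182$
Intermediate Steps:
$G{\left(f \right)} = 12 + f$ ($G{\left(f \right)} = f + 12 = 12 + f$)
$- \left(238 + G{\left(\left(-2 + 3\right) - 5 \right)}\right) x{\left(2 - 5,-22 \right)} = - \left(238 + \left(12 + \left(\left(-2 + 3\right) - 5\right)\right)\right) \left(-17\right) = - \left(238 + \left(12 + \left(1 - 5\right)\right)\right) \left(-17\right) = - \left(238 + \left(12 - 4\right)\right) \left(-17\right) = - \left(238 + 8\right) \left(-17\right) = - 246 \left(-17\right) = \left(-1\right) \left(-4182\right) = 4182$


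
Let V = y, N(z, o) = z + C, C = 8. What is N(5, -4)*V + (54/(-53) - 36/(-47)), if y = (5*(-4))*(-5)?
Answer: 3237670/2491 ≈ 1299.7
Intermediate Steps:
y = 100 (y = -20*(-5) = 100)
N(z, o) = 8 + z (N(z, o) = z + 8 = 8 + z)
V = 100
N(5, -4)*V + (54/(-53) - 36/(-47)) = (8 + 5)*100 + (54/(-53) - 36/(-47)) = 13*100 + (54*(-1/53) - 36*(-1/47)) = 1300 + (-54/53 + 36/47) = 1300 - 630/2491 = 3237670/2491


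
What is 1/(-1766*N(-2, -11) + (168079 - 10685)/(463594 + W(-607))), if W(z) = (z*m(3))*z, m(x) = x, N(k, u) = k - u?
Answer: -1568941/24936590860 ≈ -6.2917e-5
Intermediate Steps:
W(z) = 3*z² (W(z) = (z*3)*z = (3*z)*z = 3*z²)
1/(-1766*N(-2, -11) + (168079 - 10685)/(463594 + W(-607))) = 1/(-1766*(-2 - 1*(-11)) + (168079 - 10685)/(463594 + 3*(-607)²)) = 1/(-1766*(-2 + 11) + 157394/(463594 + 3*368449)) = 1/(-1766*9 + 157394/(463594 + 1105347)) = 1/(-15894 + 157394/1568941) = 1/(-24936590860/1568941) = -1568941/24936590860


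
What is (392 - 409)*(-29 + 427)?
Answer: -6766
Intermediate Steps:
(392 - 409)*(-29 + 427) = -17*398 = -6766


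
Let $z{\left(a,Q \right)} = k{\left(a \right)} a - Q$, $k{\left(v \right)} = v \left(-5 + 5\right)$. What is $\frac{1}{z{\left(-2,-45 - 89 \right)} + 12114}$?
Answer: $\frac{1}{12248} \approx 8.1646 \cdot 10^{-5}$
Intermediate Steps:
$k{\left(v \right)} = 0$ ($k{\left(v \right)} = v 0 = 0$)
$z{\left(a,Q \right)} = - Q$ ($z{\left(a,Q \right)} = 0 a - Q = 0 - Q = - Q$)
$\frac{1}{z{\left(-2,-45 - 89 \right)} + 12114} = \frac{1}{- (-45 - 89) + 12114} = \frac{1}{\left(-1\right) \left(-134\right) + 12114} = \frac{1}{134 + 12114} = \frac{1}{12248}$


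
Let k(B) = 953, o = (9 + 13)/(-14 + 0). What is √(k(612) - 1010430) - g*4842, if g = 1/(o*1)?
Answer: 33894/11 + 17*I*√3493 ≈ 3081.3 + 1004.7*I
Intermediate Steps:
o = -11/7 (o = 22/(-14) = 22*(-1/14) = -11/7 ≈ -1.5714)
g = -7/11 (g = 1/(-11/7*1) = 1/(-11/7) = -7/11 ≈ -0.63636)
√(k(612) - 1010430) - g*4842 = √(953 - 1010430) - (-7)*4842/11 = √(-1009477) - 1*(-33894/11) = 17*I*√3493 + 33894/11 = 33894/11 + 17*I*√3493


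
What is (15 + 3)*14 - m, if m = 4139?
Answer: -3887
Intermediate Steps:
(15 + 3)*14 - m = (15 + 3)*14 - 1*4139 = 18*14 - 4139 = 252 - 4139 = -3887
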